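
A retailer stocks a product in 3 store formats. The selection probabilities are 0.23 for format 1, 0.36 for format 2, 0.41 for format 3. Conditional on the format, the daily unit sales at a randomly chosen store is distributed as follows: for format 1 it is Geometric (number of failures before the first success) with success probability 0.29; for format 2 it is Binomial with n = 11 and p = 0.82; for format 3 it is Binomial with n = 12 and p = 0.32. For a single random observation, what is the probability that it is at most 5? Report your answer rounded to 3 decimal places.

0.551

Conditional on each format, P(X ≤ 5): 1: 0.8719; 2: 0.00684703; 3: 0.847899.
By total probability, P(X ≤ 5) = 0.23·0.8719 + 0.36·0.00684703 + 0.41·0.847899 = 0.55064.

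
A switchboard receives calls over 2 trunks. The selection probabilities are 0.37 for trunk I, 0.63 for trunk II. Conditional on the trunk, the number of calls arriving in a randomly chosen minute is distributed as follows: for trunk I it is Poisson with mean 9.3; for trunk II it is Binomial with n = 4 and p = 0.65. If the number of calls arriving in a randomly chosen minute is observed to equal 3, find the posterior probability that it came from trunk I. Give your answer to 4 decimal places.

Likelihoods P(X=3 | ·): I: 0.0122563; II: 0.384475.
Posterior ∝ prior × likelihood. Numerator for I: 0.37·0.0122563 = 0.00453483.
Normalizing constant: 0.37·0.0122563 + 0.63·0.384475 = 0.246754.
P(I | observation) = 0.00453483 / 0.246754 = 0.0183779.

0.0184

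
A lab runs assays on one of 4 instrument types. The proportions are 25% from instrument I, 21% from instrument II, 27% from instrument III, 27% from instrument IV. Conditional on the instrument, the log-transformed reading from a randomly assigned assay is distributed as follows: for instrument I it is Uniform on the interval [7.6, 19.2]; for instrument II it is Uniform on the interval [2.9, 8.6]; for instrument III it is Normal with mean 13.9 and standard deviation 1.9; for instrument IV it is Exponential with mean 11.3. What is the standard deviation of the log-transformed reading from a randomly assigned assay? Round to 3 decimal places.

Per component, I: μ=13.4, E[X²]=190.773; II: μ=5.75, E[X²]=35.77; III: μ=13.9, E[X²]=196.82; IV: μ=11.3, E[X²]=255.38.
E[X] = 0.25·13.4 + 0.21·5.75 + 0.27·13.9 + 0.27·11.3 = 11.3615.
E[X²] = 0.25·190.773 + 0.21·35.77 + 0.27·196.82 + 0.27·255.38 = 177.299.
Var(X) = E[X²] − (E[X])² = 177.299 − 129.084 = 48.2154.
SD(X) = √48.2154 = 6.94373.

6.944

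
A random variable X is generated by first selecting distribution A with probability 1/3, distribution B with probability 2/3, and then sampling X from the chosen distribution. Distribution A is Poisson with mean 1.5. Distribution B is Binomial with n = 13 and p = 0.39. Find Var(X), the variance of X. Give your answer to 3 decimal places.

Per component, A: μ=1.5, E[X²]=3.75; B: μ=5.07, E[X²]=28.7976.
E[X] = 0.333333·1.5 + 0.666667·5.07 = 3.88.
E[X²] = 0.333333·3.75 + 0.666667·28.7976 = 20.4484.
Var(X) = E[X²] − (E[X])² = 20.4484 − 15.0544 = 5.394.

5.394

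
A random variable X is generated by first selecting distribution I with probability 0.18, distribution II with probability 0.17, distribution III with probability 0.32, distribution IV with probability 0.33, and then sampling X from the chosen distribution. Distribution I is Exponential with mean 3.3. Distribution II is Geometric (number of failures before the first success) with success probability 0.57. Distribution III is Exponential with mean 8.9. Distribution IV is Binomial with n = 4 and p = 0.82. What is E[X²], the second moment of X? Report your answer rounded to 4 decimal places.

58.6816

For each component E[X²] = Var + (mean)², giving I: 21.78; II: 1.89258; III: 158.42; IV: 11.3488.
Overall E[X²] = 0.18·21.78 + 0.17·1.89258 + 0.32·158.42 + 0.33·11.3488 = 58.6816.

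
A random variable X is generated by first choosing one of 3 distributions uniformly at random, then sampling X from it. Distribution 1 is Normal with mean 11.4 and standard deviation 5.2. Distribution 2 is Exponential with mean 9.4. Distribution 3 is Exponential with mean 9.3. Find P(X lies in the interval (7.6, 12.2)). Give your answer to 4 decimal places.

Conditional on each component, P(7.6 < X < 12.2): 1: 0.328674; 2: 0.172409; 3: 0.172337.
By total probability, P(7.6 < X < 12.2) = 0.333333·0.328674 + 0.333333·0.172409 + 0.333333·0.172337 = 0.224474.

0.2245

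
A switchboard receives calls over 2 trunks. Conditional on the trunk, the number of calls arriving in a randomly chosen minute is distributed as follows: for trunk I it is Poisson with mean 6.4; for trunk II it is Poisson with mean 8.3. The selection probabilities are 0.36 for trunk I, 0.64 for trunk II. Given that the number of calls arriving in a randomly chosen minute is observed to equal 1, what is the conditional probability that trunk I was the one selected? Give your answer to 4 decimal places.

Likelihoods P(X=1 | ·): I: 0.010634; II: 0.00206269.
Posterior ∝ prior × likelihood. Numerator for I: 0.36·0.010634 = 0.00382823.
Normalizing constant: 0.36·0.010634 + 0.64·0.00206269 = 0.00514835.
P(I | observation) = 0.00382823 / 0.00514835 = 0.743584.

0.7436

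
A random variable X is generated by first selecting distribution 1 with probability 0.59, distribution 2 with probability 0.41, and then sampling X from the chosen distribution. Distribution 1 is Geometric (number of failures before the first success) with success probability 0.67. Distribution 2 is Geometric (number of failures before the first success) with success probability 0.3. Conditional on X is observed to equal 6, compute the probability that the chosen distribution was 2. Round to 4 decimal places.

0.9659

Likelihoods P(X=6 | ·): 1: 0.000865284; 2: 0.0352947.
Posterior ∝ prior × likelihood. Numerator for 2: 0.41·0.0352947 = 0.0144708.
Normalizing constant: 0.59·0.000865284 + 0.41·0.0352947 = 0.0149813.
P(2 | observation) = 0.0144708 / 0.0149813 = 0.965923.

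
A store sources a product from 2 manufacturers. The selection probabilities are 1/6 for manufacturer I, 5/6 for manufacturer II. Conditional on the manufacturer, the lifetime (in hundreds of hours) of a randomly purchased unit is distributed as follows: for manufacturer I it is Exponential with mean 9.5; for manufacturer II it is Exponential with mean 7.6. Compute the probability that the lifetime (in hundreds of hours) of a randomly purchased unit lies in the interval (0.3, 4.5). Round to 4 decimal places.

Conditional on each manufacturer, P(0.3 < X < 4.5): I: 0.346211; II: 0.408134.
By total probability, P(0.3 < X < 4.5) = 0.166667·0.346211 + 0.833333·0.408134 = 0.397813.

0.3978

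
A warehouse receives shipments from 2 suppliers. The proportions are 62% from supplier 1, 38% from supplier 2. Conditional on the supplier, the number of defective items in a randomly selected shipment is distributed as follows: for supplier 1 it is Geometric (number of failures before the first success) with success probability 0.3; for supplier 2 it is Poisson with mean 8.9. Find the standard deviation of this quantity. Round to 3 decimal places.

4.285

Per component, 1: μ=2.33333, E[X²]=13.2222; 2: μ=8.9, E[X²]=88.11.
E[X] = 0.62·2.33333 + 0.38·8.9 = 4.82867.
E[X²] = 0.62·13.2222 + 0.38·88.11 = 41.6796.
Var(X) = E[X²] − (E[X])² = 41.6796 − 23.316 = 18.3636.
SD(X) = √18.3636 = 4.28527.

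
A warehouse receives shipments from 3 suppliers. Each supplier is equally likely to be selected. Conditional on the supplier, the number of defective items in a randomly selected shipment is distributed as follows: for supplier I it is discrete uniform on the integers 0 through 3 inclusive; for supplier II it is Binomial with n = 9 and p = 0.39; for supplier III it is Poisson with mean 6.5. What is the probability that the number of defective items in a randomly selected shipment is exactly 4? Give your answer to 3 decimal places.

0.119

Conditional on each supplier, P(X = 4): I: 0; II: 0.246194; III: 0.111822.
By total probability, P(X = 4) = 0.333333·0 + 0.333333·0.246194 + 0.333333·0.111822 = 0.119339.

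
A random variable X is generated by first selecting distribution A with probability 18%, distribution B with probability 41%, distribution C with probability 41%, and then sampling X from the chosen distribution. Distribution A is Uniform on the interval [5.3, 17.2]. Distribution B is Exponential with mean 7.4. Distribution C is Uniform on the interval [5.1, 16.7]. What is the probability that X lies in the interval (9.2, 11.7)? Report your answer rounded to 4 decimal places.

Conditional on each component, P(9.2 < X < 11.7): A: 0.210084; B: 0.0826947; C: 0.215517.
By total probability, P(9.2 < X < 11.7) = 0.18·0.210084 + 0.41·0.0826947 + 0.41·0.215517 = 0.160082.

0.1601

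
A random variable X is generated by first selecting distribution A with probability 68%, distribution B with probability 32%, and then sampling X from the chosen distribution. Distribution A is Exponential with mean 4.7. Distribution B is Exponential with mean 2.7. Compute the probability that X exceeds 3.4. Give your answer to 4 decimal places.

0.4207

Conditional on each component, P(X > 3.4): A: 0.485098; B: 0.283864.
By total probability, P(X > 3.4) = 0.68·0.485098 + 0.32·0.283864 = 0.420703.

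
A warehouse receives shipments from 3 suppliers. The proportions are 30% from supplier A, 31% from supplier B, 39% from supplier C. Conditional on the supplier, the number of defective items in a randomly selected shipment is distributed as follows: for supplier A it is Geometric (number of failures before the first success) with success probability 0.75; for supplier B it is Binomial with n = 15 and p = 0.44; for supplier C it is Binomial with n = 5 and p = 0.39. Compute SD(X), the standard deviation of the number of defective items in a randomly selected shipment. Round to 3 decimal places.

Per component, A: μ=0.333333, E[X²]=0.555556; B: μ=6.6, E[X²]=47.256; C: μ=1.95, E[X²]=4.992.
E[X] = 0.3·0.333333 + 0.31·6.6 + 0.39·1.95 = 2.9065.
E[X²] = 0.3·0.555556 + 0.31·47.256 + 0.39·4.992 = 16.7629.
Var(X) = E[X²] − (E[X])² = 16.7629 − 8.44774 = 8.31516.
SD(X) = √8.31516 = 2.8836.

2.884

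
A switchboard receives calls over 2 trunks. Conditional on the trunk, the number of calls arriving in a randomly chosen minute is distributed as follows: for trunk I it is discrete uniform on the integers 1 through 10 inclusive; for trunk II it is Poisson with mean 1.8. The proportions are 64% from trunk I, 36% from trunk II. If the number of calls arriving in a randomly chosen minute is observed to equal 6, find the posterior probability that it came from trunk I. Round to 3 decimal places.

0.958

Likelihoods P(X=6 | ·): I: 0.1; II: 0.00780859.
Posterior ∝ prior × likelihood. Numerator for I: 0.64·0.1 = 0.064.
Normalizing constant: 0.64·0.1 + 0.36·0.00780859 = 0.0668111.
P(I | observation) = 0.064 / 0.0668111 = 0.957925.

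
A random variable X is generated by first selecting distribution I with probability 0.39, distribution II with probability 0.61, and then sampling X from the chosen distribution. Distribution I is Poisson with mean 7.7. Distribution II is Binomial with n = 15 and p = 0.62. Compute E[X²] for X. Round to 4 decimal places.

81.0407

For each component E[X²] = Var + (mean)², giving I: 66.99; II: 90.024.
Overall E[X²] = 0.39·66.99 + 0.61·90.024 = 81.0407.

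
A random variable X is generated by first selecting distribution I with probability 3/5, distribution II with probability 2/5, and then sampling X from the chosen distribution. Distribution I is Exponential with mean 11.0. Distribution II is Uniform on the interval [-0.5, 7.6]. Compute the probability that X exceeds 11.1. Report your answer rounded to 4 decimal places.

0.2187

Conditional on each component, P(X > 11.1): I: 0.36455; II: 0.
By total probability, P(X > 11.1) = 0.6·0.36455 + 0.4·0 = 0.21873.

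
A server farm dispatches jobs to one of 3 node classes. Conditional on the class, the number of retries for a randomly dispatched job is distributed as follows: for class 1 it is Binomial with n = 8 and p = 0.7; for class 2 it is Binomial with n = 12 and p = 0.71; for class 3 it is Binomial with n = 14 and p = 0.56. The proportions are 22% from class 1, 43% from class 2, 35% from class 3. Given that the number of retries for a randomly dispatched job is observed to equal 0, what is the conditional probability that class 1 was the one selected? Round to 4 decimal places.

0.7951

Likelihoods P(X=0 | ·): 1: 6.561e-05; 2: 3.53815e-07; 3: 1.01938e-05.
Posterior ∝ prior × likelihood. Numerator for 1: 0.22·6.561e-05 = 1.44342e-05.
Normalizing constant: 0.22·6.561e-05 + 0.43·3.53815e-07 + 0.35·1.01938e-05 = 1.81542e-05.
P(1 | observation) = 1.44342e-05 / 1.81542e-05 = 0.79509.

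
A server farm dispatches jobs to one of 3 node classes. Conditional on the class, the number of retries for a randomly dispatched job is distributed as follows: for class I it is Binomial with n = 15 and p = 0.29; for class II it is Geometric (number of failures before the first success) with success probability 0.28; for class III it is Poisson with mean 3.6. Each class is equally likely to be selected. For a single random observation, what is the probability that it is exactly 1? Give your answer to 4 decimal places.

Conditional on each class, P(X = 1): I: 0.0359837; II: 0.2016; III: 0.0983654.
By total probability, P(X = 1) = 0.333333·0.0359837 + 0.333333·0.2016 + 0.333333·0.0983654 = 0.111983.

0.1120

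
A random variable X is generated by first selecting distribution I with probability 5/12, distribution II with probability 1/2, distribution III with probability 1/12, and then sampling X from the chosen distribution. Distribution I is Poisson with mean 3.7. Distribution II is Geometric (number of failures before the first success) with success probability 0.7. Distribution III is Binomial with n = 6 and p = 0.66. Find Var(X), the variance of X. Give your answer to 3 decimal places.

4.712

Per component, I: μ=3.7, E[X²]=17.39; II: μ=0.428571, E[X²]=0.795918; III: μ=3.96, E[X²]=17.028.
E[X] = 0.416667·3.7 + 0.5·0.428571 + 0.0833333·3.96 = 2.08595.
E[X²] = 0.416667·17.39 + 0.5·0.795918 + 0.0833333·17.028 = 9.06279.
Var(X) = E[X²] − (E[X])² = 9.06279 − 4.3512 = 4.7116.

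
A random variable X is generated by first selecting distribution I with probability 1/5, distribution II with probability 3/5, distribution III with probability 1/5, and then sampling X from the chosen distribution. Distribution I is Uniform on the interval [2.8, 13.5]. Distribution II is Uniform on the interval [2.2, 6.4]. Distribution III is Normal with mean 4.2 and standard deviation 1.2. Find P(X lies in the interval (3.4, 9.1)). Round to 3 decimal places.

Conditional on each component, P(3.4 < X < 9.1): I: 0.53271; II: 0.714286; III: 0.747485.
By total probability, P(3.4 < X < 9.1) = 0.2·0.53271 + 0.6·0.714286 + 0.2·0.747485 = 0.684611.

0.685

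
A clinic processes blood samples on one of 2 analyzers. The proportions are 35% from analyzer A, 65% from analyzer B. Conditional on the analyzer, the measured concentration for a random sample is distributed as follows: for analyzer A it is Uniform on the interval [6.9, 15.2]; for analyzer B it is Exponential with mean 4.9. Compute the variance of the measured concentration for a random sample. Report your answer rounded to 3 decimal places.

Per component, A: μ=11.05, E[X²]=127.843; B: μ=4.9, E[X²]=48.02.
E[X] = 0.35·11.05 + 0.65·4.9 = 7.0525.
E[X²] = 0.35·127.843 + 0.65·48.02 = 75.9582.
Var(X) = E[X²] − (E[X])² = 75.9582 − 49.7378 = 26.2204.

26.220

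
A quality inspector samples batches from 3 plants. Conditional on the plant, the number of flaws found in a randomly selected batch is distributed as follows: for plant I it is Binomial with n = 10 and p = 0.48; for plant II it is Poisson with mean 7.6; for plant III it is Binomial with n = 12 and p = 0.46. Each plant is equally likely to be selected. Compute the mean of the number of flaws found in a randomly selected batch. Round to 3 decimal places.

Component means — I: 4.8; II: 7.6; III: 5.52.
E[X] = 0.333333·4.8 + 0.333333·7.6 + 0.333333·5.52 = 5.97333.

5.973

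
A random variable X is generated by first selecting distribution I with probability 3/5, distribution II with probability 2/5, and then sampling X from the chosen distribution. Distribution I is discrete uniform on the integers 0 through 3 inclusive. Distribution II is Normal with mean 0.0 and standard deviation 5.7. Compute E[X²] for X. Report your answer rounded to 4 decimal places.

For each component E[X²] = Var + (mean)², giving I: 3.5; II: 32.49.
Overall E[X²] = 0.6·3.5 + 0.4·32.49 = 15.096.

15.0960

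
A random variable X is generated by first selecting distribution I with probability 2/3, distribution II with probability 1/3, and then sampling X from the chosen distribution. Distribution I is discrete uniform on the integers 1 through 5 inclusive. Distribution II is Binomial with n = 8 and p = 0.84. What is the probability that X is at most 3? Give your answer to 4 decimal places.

Conditional on each component, P(X ≤ 3): I: 0.6; II: 0.00383031.
By total probability, P(X ≤ 3) = 0.666667·0.6 + 0.333333·0.00383031 = 0.401277.

0.4013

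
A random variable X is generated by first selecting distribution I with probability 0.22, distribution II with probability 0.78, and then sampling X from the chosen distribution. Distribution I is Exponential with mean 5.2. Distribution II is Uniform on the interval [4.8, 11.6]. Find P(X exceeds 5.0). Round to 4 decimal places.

0.8412

Conditional on each component, P(X > 5.0): I: 0.382304; II: 0.970588.
By total probability, P(X > 5.0) = 0.22·0.382304 + 0.78·0.970588 = 0.841166.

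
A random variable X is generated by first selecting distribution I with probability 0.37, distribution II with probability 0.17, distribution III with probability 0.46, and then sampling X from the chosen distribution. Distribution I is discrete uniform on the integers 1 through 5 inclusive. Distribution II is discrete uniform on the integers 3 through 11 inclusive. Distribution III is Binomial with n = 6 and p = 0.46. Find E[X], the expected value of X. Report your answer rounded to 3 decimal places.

3.570

Component means — I: 3; II: 7; III: 2.76.
E[X] = 0.37·3 + 0.17·7 + 0.46·2.76 = 3.5696.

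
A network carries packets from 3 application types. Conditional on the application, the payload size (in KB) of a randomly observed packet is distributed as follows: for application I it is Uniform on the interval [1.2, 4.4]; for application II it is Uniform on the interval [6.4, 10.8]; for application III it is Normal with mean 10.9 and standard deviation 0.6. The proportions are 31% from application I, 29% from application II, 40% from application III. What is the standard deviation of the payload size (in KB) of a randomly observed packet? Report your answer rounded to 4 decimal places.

Per component, I: μ=2.8, E[X²]=8.69333; II: μ=8.6, E[X²]=75.5733; III: μ=10.9, E[X²]=119.17.
E[X] = 0.31·2.8 + 0.29·8.6 + 0.4·10.9 = 7.722.
E[X²] = 0.31·8.69333 + 0.29·75.5733 + 0.4·119.17 = 72.2792.
Var(X) = E[X²] − (E[X])² = 72.2792 − 59.6293 = 12.6499.
SD(X) = √12.6499 = 3.55667.

3.5567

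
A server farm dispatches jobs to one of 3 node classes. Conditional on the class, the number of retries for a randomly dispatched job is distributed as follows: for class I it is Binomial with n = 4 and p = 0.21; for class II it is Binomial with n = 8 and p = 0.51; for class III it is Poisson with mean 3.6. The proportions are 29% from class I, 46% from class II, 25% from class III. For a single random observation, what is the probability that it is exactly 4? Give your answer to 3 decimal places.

Conditional on each class, P(X = 4): I: 0.00194481; II: 0.273; III: 0.191222.
By total probability, P(X = 4) = 0.29·0.00194481 + 0.46·0.273 + 0.25·0.191222 = 0.17395.

0.174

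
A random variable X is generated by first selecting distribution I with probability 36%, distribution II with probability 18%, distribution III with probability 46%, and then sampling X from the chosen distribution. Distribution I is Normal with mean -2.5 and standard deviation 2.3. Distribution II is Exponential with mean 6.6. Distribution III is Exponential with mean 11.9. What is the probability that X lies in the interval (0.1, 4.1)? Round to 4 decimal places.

0.2566

Conditional on each component, P(0.1 < X < 4.1): I: 0.127091; II: 0.44767; III: 0.283084.
By total probability, P(0.1 < X < 4.1) = 0.36·0.127091 + 0.18·0.44767 + 0.46·0.283084 = 0.256552.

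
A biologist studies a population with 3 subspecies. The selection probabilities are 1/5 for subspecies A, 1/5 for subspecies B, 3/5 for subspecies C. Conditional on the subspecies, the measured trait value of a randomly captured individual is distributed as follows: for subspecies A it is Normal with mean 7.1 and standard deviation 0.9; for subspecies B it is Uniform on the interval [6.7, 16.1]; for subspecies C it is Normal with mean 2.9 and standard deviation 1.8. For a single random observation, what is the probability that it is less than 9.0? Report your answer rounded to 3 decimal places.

0.845

Conditional on each subspecies, P(X < 9.0): A: 0.982619; B: 0.244681; C: 0.999649.
By total probability, P(X < 9.0) = 0.2·0.982619 + 0.2·0.244681 + 0.6·0.999649 = 0.845249.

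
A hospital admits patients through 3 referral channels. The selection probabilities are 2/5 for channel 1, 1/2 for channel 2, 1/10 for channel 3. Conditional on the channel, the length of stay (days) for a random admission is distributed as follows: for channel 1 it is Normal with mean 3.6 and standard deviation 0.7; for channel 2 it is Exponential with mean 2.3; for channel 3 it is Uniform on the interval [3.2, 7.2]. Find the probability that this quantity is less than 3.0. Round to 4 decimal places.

Conditional on each channel, P(X < 3.0): 1: 0.195683; 2: 0.728651; 3: 0.
By total probability, P(X < 3.0) = 0.4·0.195683 + 0.5·0.728651 + 0.1·0 = 0.442598.

0.4426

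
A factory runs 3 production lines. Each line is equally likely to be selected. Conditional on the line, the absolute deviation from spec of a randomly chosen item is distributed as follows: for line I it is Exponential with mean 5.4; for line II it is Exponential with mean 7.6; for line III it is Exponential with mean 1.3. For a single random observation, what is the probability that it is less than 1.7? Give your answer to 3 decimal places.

Conditional on each line, P(X < 1.7): I: 0.270076; II: 0.200432; III: 0.729557.
By total probability, P(X < 1.7) = 0.333333·0.270076 + 0.333333·0.200432 + 0.333333·0.729557 = 0.400022.

0.400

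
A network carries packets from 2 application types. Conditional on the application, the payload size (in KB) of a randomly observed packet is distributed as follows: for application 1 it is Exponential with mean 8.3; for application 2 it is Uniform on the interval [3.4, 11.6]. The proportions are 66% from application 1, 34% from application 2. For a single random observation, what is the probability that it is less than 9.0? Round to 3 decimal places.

Conditional on each application, P(X < 9.0): 1: 0.661874; 2: 0.682927.
By total probability, P(X < 9.0) = 0.66·0.661874 + 0.34·0.682927 = 0.669032.

0.669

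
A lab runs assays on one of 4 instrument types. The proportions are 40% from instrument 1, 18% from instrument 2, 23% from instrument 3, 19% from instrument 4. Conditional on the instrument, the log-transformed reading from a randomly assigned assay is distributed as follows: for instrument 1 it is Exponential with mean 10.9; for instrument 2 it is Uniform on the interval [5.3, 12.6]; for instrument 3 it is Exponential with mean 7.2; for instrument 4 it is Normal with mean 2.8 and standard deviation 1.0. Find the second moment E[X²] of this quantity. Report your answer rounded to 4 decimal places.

For each component E[X²] = Var + (mean)², giving 1: 237.62; 2: 84.5433; 3: 103.68; 4: 8.84.
Overall E[X²] = 0.4·237.62 + 0.18·84.5433 + 0.23·103.68 + 0.19·8.84 = 135.792.

135.7918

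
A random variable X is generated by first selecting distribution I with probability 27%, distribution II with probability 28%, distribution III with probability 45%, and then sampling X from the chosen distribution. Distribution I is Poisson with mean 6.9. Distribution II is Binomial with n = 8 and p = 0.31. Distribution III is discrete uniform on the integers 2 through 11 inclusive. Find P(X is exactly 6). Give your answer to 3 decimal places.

Conditional on each component, P(X = 6): I: 0.151053; II: 0.0118311; III: 0.1.
By total probability, P(X = 6) = 0.27·0.151053 + 0.28·0.0118311 + 0.45·0.1 = 0.0890971.

0.089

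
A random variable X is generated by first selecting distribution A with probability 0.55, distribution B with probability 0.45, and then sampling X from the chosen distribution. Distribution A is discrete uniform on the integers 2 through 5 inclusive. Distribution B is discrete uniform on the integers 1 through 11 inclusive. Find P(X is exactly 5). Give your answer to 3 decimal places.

0.178

Conditional on each component, P(X = 5): A: 0.25; B: 0.0909091.
By total probability, P(X = 5) = 0.55·0.25 + 0.45·0.0909091 = 0.178409.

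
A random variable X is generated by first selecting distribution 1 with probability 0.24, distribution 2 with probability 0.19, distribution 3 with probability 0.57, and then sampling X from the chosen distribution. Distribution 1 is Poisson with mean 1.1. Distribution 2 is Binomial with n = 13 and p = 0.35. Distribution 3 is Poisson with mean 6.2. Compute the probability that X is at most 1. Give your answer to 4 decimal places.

Conditional on each component, P(X ≤ 1): 1: 0.699029; 2: 0.0295776; 3: 0.0146119.
By total probability, P(X ≤ 1) = 0.24·0.699029 + 0.19·0.0295776 + 0.57·0.0146119 = 0.181716.

0.1817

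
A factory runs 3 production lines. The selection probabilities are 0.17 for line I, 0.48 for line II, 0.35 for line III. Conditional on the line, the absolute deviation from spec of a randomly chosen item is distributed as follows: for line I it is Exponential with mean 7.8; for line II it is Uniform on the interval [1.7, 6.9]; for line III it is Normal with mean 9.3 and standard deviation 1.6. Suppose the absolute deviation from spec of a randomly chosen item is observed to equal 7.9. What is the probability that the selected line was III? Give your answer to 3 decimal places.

0.883

Likelihoods f(7.9 | ·): I: 0.0465632; II: 0; III: 0.170034.
Posterior ∝ prior × likelihood. Numerator for III: 0.35·0.170034 = 0.059512.
Normalizing constant: 0.17·0.0465632 + 0.48·0 + 0.35·0.170034 = 0.0674278.
P(III | observation) = 0.059512 / 0.0674278 = 0.882604.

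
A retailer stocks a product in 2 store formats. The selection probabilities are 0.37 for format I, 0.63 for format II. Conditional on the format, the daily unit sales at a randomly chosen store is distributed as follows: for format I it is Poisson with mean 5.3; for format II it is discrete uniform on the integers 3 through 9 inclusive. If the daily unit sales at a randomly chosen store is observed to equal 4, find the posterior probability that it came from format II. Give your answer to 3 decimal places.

0.597

Likelihoods P(X=4 | ·): I: 0.164109; II: 0.142857.
Posterior ∝ prior × likelihood. Numerator for II: 0.63·0.142857 = 0.09.
Normalizing constant: 0.37·0.164109 + 0.63·0.142857 = 0.15072.
P(II | observation) = 0.09 / 0.15072 = 0.597133.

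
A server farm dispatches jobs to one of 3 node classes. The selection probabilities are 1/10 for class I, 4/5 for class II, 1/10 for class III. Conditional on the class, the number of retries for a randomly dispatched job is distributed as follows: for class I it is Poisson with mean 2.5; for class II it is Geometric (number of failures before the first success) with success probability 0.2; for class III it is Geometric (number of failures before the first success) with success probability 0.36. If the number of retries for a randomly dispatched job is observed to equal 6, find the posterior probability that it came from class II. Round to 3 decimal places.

Likelihoods P(X=6 | ·): I: 0.0278337; II: 0.0524288; III: 0.024739.
Posterior ∝ prior × likelihood. Numerator for II: 0.8·0.0524288 = 0.041943.
Normalizing constant: 0.1·0.0278337 + 0.8·0.0524288 + 0.1·0.024739 = 0.0472003.
P(II | observation) = 0.041943 / 0.0472003 = 0.888618.

0.889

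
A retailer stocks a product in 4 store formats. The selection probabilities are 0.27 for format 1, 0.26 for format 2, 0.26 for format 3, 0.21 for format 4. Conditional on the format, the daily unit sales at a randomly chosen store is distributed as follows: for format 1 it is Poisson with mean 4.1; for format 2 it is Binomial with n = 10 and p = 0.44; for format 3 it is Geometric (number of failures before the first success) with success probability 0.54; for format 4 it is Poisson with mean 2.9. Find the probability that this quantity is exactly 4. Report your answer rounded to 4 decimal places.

Conditional on each format, P(X = 4): 1: 0.195127; 2: 0.242749; 3: 0.0241783; 4: 0.162154.
By total probability, P(X = 4) = 0.27·0.195127 + 0.26·0.242749 + 0.26·0.0241783 + 0.21·0.162154 = 0.156138.

0.1561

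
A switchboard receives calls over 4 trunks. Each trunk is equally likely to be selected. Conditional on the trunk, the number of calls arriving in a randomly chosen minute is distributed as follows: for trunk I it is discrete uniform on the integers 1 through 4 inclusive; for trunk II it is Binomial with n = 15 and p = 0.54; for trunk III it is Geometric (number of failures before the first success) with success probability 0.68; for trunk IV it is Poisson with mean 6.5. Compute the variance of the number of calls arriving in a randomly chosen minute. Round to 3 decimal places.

Per component, I: μ=2.5, E[X²]=7.5; II: μ=8.1, E[X²]=69.336; III: μ=0.470588, E[X²]=0.913495; IV: μ=6.5, E[X²]=48.75.
E[X] = 0.25·2.5 + 0.25·8.1 + 0.25·0.470588 + 0.25·6.5 = 4.39265.
E[X²] = 0.25·7.5 + 0.25·69.336 + 0.25·0.913495 + 0.25·48.75 = 31.6249.
Var(X) = E[X²] − (E[X])² = 31.6249 − 19.2953 = 12.3295.

12.330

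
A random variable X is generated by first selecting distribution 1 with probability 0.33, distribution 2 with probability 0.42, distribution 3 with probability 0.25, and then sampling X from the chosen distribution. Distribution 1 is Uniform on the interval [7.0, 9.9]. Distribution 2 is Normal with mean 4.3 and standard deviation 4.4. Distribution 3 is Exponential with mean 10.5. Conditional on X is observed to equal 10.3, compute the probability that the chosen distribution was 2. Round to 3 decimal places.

Likelihoods f(10.3 | ·): 1: 0; 2: 0.0357825; 3: 0.0357099.
Posterior ∝ prior × likelihood. Numerator for 2: 0.42·0.0357825 = 0.0150287.
Normalizing constant: 0.33·0 + 0.42·0.0357825 + 0.25·0.0357099 = 0.0239561.
P(2 | observation) = 0.0150287 / 0.0239561 = 0.627341.

0.627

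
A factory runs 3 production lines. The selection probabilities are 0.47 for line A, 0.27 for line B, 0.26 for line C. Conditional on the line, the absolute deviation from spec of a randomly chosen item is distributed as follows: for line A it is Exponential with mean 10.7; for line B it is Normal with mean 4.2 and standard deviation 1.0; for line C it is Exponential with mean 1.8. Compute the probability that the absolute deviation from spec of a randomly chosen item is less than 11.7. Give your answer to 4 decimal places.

Conditional on each line, P(X < 11.7): A: 0.664944; B: 1; C: 0.998497.
By total probability, P(X < 11.7) = 0.47·0.664944 + 0.27·1 + 0.26·0.998497 = 0.842133.

0.8421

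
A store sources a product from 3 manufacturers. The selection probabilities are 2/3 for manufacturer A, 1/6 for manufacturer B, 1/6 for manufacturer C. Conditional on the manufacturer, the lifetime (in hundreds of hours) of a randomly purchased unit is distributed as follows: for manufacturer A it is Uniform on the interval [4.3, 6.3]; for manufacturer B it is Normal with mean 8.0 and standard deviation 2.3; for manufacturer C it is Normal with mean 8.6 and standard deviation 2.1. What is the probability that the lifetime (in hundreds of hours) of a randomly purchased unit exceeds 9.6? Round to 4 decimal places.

Conditional on each manufacturer, P(X > 9.6): A: 0; B: 0.243323; C: 0.316969.
By total probability, P(X > 9.6) = 0.666667·0 + 0.166667·0.243323 + 0.166667·0.316969 = 0.0933821.

0.0934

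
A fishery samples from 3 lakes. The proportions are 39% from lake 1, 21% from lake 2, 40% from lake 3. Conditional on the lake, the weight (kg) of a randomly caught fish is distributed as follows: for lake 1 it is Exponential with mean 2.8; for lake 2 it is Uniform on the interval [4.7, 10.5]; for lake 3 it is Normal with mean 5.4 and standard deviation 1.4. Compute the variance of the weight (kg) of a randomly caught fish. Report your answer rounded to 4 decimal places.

7.7784

Per component, 1: μ=2.8, E[X²]=15.68; 2: μ=7.6, E[X²]=60.5633; 3: μ=5.4, E[X²]=31.12.
E[X] = 0.39·2.8 + 0.21·7.6 + 0.4·5.4 = 4.848.
E[X²] = 0.39·15.68 + 0.21·60.5633 + 0.4·31.12 = 31.2815.
Var(X) = E[X²] − (E[X])² = 31.2815 − 23.5031 = 7.7784.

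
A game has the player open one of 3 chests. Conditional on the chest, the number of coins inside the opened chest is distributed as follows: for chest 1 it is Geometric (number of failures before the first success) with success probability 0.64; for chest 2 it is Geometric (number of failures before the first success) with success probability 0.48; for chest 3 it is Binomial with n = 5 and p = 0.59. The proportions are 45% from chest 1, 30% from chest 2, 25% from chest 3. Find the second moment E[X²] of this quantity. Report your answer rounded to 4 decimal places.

4.0451

For each component E[X²] = Var + (mean)², giving 1: 1.19531; 2: 3.43056; 3: 9.912.
Overall E[X²] = 0.45·1.19531 + 0.3·3.43056 + 0.25·9.912 = 4.04506.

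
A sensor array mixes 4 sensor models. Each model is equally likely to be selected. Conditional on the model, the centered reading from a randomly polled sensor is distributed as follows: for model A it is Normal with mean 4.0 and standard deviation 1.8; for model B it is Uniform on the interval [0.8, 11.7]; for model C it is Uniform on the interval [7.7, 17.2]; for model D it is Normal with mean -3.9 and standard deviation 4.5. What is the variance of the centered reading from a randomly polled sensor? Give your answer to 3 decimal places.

Per component, A: μ=4, E[X²]=19.24; B: μ=6.25, E[X²]=48.9633; C: μ=12.45, E[X²]=162.523; D: μ=-3.9, E[X²]=35.46.
E[X] = 0.25·4 + 0.25·6.25 + 0.25·12.45 + 0.25·-3.9 = 4.7.
E[X²] = 0.25·19.24 + 0.25·48.9633 + 0.25·162.523 + 0.25·35.46 = 66.5467.
Var(X) = E[X²] − (E[X])² = 66.5467 − 22.09 = 44.4567.

44.457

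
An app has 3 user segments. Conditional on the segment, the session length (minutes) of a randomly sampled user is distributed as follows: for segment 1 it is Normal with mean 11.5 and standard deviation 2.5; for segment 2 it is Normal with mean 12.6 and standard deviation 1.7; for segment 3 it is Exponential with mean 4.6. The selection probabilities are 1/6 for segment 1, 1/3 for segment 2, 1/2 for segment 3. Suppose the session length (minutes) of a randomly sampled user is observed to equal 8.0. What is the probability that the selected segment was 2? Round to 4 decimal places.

Likelihoods f(8.0 | ·): 1: 0.059891; 2: 0.00603327; 3: 0.0381898.
Posterior ∝ prior × likelihood. Numerator for 2: 0.333333·0.00603327 = 0.00201109.
Normalizing constant: 0.166667·0.059891 + 0.333333·0.00603327 + 0.5·0.0381898 = 0.0310878.
P(2 | observation) = 0.00201109 / 0.0310878 = 0.0646906.

0.0647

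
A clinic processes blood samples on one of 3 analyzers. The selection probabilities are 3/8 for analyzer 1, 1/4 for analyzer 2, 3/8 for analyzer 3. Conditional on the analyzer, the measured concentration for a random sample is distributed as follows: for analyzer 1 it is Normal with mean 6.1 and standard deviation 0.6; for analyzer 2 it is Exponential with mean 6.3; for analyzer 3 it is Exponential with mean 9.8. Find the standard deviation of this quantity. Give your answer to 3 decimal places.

7.011

Per component, 1: μ=6.1, E[X²]=37.57; 2: μ=6.3, E[X²]=79.38; 3: μ=9.8, E[X²]=192.08.
E[X] = 0.375·6.1 + 0.25·6.3 + 0.375·9.8 = 7.5375.
E[X²] = 0.375·37.57 + 0.25·79.38 + 0.375·192.08 = 105.964.
Var(X) = E[X²] − (E[X])² = 105.964 − 56.8139 = 49.1498.
SD(X) = √49.1498 = 7.01069.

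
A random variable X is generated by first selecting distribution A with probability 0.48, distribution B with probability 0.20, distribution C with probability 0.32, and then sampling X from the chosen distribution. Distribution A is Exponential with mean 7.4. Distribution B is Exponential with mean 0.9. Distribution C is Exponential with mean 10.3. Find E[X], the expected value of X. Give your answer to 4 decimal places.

7.0280

Component means — A: 7.4; B: 0.9; C: 10.3.
E[X] = 0.48·7.4 + 0.2·0.9 + 0.32·10.3 = 7.028.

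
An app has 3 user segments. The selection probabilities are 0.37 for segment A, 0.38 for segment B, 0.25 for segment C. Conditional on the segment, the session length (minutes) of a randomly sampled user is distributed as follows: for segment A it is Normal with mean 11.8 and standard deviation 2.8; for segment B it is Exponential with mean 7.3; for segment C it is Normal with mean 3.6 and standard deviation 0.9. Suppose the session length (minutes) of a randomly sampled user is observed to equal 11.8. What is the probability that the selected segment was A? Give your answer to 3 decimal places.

0.836

Likelihoods f(11.8 | ·): A: 0.142479; B: 0.0272061; C: 4.17605e-19.
Posterior ∝ prior × likelihood. Numerator for A: 0.37·0.142479 = 0.0527174.
Normalizing constant: 0.37·0.142479 + 0.38·0.0272061 + 0.25·4.17605e-19 = 0.0630557.
P(A | observation) = 0.0527174 / 0.0630557 = 0.836044.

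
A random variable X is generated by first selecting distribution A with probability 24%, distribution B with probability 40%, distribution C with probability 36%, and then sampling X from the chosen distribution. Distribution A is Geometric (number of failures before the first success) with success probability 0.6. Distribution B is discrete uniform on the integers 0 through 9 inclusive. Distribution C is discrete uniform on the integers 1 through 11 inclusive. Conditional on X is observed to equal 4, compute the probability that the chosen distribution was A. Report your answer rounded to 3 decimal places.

0.048

Likelihoods P(X=4 | ·): A: 0.01536; B: 0.1; C: 0.0909091.
Posterior ∝ prior × likelihood. Numerator for A: 0.24·0.01536 = 0.0036864.
Normalizing constant: 0.24·0.01536 + 0.4·0.1 + 0.36·0.0909091 = 0.0764137.
P(A | observation) = 0.0036864 / 0.0764137 = 0.0482427.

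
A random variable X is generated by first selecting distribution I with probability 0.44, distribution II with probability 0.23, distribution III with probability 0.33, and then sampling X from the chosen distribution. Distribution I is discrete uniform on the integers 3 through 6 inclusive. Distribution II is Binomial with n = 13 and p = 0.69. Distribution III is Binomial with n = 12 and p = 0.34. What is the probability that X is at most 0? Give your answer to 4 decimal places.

0.0023

Conditional on each component, P(X ≤ 0): I: 0; II: 2.44175e-07; III: 0.00683168.
By total probability, P(X ≤ 0) = 0.44·0 + 0.23·2.44175e-07 + 0.33·0.00683168 = 0.00225451.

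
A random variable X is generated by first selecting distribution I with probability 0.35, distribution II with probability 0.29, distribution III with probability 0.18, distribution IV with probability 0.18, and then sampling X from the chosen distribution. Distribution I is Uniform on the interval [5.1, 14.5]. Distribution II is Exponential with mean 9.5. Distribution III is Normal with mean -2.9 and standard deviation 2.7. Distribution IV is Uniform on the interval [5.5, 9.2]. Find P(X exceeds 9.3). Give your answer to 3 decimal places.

Conditional on each component, P(X > 9.3): I: 0.553191; II: 0.375706; III: 3.11369e-06; IV: 0.
By total probability, P(X > 9.3) = 0.35·0.553191 + 0.29·0.375706 + 0.18·3.11369e-06 + 0.18·0 = 0.302572.

0.303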